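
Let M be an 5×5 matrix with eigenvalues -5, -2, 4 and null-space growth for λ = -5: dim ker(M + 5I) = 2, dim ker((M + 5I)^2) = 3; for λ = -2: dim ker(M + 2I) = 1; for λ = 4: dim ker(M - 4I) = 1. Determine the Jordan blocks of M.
Jordan blocks: (-5, 2), (-5, 1), (-2, 1), (4, 1)

λ = -5: successive nullity increments [2, 1] count blocks of size ≥ k; block sizes are [2, 1].
λ = -2: successive nullity increments [1] count blocks of size ≥ k; block sizes are [1].
λ = 4: successive nullity increments [1] count blocks of size ≥ k; block sizes are [1].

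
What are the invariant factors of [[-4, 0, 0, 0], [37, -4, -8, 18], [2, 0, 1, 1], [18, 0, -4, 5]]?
(x - 3)^2(x + 4)^2

The Jordan structure of A has elementary divisors (x + 4)^2, (x - 3)^2. Arranging the block sizes at each eigenvalue in decreasing order and taking row products gives the invariant factors.

Invariant factors (smallest first, each dividing the next): (x - 3)^2(x + 4)^2.

Check: the last factor (x - 3)^2(x + 4)^2 is the minimal polynomial, and the product (x - 3)^2(x + 4)^2 is the characteristic polynomial.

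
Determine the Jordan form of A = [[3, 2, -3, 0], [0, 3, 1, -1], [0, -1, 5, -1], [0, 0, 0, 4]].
J = [[3, 0, 0, 0], [0, 4, 1, 0], [0, 0, 4, 0], [0, 0, 0, 4]]

The characteristic polynomial is det(xI - A) = (x - 4)^3(x - 3), so the eigenvalues are 3 (algebraic multiplicity 1), 4 (algebraic multiplicity 3).

For λ = 3: algebraic multiplicity 1 gives one 1×1 block.

For λ = 4: rank(A - 4I) = 2, rank((A - 4I)^2) = 1. The eigenspace has dimension 4 - 2 = 2, so there are 2 Jordan blocks; the rank sequence gives block sizes [2, 1].

Assembling the blocks gives the Jordan form J above.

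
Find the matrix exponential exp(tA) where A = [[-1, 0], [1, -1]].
e^{tA} = [[e^{-t}, 0], [t*e^{-t}, e^{-t}]]

A has Jordan form J = [[-1, 1], [0, -1]] with A = PJP^{-1}, so e^{tA} = P e^{tJ} P^{-1}.

For a Jordan block J_k(λ), e^{tJ_k(λ)} = e^{λt} · (I + tN + t^2 N^2/2! + ... + t^{k-1} N^{k-1}/(k-1)!) where N is the nilpotent superdiagonal part.

Assembling the blocks and conjugating back gives the entries of e^{tA} as shown above.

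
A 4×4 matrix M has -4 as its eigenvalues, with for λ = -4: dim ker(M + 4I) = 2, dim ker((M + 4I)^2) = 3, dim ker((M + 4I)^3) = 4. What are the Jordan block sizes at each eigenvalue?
λ = -4: successive nullity increments [2, 1, 1] count blocks of size ≥ k; block sizes are [3, 1].

Jordan blocks: (-4, 3), (-4, 1)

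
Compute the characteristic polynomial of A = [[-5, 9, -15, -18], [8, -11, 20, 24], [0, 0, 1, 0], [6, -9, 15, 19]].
χ_A(x) = (x - 1)^4

xI - A = [[x + 5, -9, 15, 18], [-8, x + 11, -20, -24], [0, 0, x - 1, 0], [-6, 9, -15, x - 19]].

Expanding det(xI - A) along the first row:
det(xI - A) = + (x + 5)·det([[x + 11, -20, -24], [0, x - 1, 0], [9, -15, x - 19]]) - (-9)·det([[-8, -20, -24], [0, x - 1, 0], [-6, -15, x - 19]]) + (15)·det([[-8, x + 11, -24], [0, 0, 0], [-6, 9, x - 19]]) - (18)·det([[-8, x + 11, -20], [0, 0, x - 1], [-6, 9, -15]]).

Evaluating gives χ_A(x) = x^4 - 4x^3 + 6x^2 - 4x + 1 = (x - 1)^4.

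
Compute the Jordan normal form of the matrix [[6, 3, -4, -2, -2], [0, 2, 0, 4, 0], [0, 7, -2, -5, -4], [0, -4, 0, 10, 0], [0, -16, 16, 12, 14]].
J = [[6, 1, 0, 0, 0], [0, 6, 0, 0, 0], [0, 0, 6, 1, 0], [0, 0, 0, 6, 0], [0, 0, 0, 0, 6]]

The characteristic polynomial is det(xI - A) = (x - 6)^5, so the eigenvalues are 6 (algebraic multiplicity 5).

For λ = 6: rank(A - 6I) = 2, rank((A - 6I)^2) = 0. The eigenspace has dimension 5 - 2 = 3, so there are 3 Jordan blocks; the rank sequence gives block sizes [2, 2, 1].

Assembling the blocks gives the Jordan form J above.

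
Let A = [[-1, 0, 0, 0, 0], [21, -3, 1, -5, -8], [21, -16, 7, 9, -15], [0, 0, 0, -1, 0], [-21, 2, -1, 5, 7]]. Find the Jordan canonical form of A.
The characteristic polynomial is det(xI - A) = (x - 6)^2(x + 1)^3, so the eigenvalues are -1 (algebraic multiplicity 3), 6 (algebraic multiplicity 2).

For λ = -1: rank(A + I) = 2. The eigenspace has dimension 5 - 2 = 3, so there are 3 Jordan blocks; the rank sequence gives block sizes [1, 1, 1].

For λ = 6: rank(A - 6I) = 4, rank((A - 6I)^2) = 3. The eigenspace has dimension 5 - 4 = 1, so there is 1 Jordan block; the rank sequence gives block sizes [2].

Assembling the blocks gives the Jordan form J above.

J = [[-1, 0, 0, 0, 0], [0, -1, 0, 0, 0], [0, 0, -1, 0, 0], [0, 0, 0, 6, 1], [0, 0, 0, 0, 6]]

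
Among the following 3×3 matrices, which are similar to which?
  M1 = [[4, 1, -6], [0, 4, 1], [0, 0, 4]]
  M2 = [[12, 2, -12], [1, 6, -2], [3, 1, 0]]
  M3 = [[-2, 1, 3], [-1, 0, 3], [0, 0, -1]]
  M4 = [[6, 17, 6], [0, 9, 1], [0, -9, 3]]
3 classes: {M1}, {M2, M4}, {M3}

Characteristic polynomials: χ_{M1} = (x - 4)^3, χ_{M2} = (x - 6)^3, χ_{M3} = (x + 1)^3, χ_{M4} = (x - 6)^3.

{M1}: invariant factors (x - 4)^3.

{M2, M4}: invariant factors (x - 6)^3.

{M3}: invariant factors x + 1, (x + 1)^2.

Matrices are similar if and only if their invariant-factor lists agree; the partition into similarity classes is {M1}, {M2, M4}, {M3}.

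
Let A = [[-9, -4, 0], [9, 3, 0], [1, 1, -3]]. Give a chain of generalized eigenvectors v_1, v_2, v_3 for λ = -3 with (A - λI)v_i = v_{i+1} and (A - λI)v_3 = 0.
We seek v_1 ∈ ker((A + 3I)^3) \ ker((A + 3I)^2), then set v_{i+1} = (A + 3I) v_i.

One such chain is v_1 = [[-1, 2, 1]]^T, v_2 = [[-2, 3, 1]]^T, v_3 = [[0, 0, 1]]^T. Check: (A + 3I) v_3 = [[0, 0, 0]]^T = 0.

v_1 = [[-1, 2, 1]]^T, v_2 = [[-2, 3, 1]]^T, v_3 = [[0, 0, 1]]^T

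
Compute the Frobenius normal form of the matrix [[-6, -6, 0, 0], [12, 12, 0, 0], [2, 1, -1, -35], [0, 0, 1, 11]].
The invariant factors of A (the non-unit diagonal entries of the Smith normal form of xI - A over ℚ[x]) are x - 6, x(x - 6)(x - 4), each dividing the next. The characteristic polynomial is their product, x(x - 6)^2(x - 4).

The rational canonical form is the block-diagonal matrix of companion matrices C(f_i):
R = [[6, 0, 0, 0], [0, 0, 0, 0], [0, 1, 0, -24], [0, 0, 1, 10]].

R = [[6, 0, 0, 0], [0, 0, 0, 0], [0, 1, 0, -24], [0, 0, 1, 10]]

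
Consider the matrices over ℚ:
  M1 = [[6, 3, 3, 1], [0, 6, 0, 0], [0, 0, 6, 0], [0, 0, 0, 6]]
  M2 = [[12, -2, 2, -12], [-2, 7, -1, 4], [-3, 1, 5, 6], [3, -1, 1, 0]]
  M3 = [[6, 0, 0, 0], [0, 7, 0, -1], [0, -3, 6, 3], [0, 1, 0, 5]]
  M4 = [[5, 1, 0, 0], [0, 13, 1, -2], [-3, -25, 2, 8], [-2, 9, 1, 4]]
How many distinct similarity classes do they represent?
2 classes: {M1, M3}, {M2, M4}

Characteristic polynomials: χ_{M1} = (x - 6)^4, χ_{M2} = (x - 6)^4, χ_{M3} = (x - 6)^4, χ_{M4} = (x - 6)^4.

{M1, M3}: invariant factors x - 6, x - 6, (x - 6)^2.

{M2, M4}: invariant factors x - 6, (x - 6)^3.

Matrices are similar if and only if their invariant-factor lists agree; the partition into similarity classes is {M1, M3}, {M2, M4}.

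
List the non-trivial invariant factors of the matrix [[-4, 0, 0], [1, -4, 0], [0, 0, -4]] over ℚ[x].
x + 4, (x + 4)^2

The Jordan structure of A has elementary divisors (x + 4)^2, (x + 4). Arranging the block sizes at each eigenvalue in decreasing order and taking row products gives the invariant factors.

Invariant factors (smallest first, each dividing the next): x + 4, (x + 4)^2.

Check: the last factor (x + 4)^2 is the minimal polynomial, and the product (x + 4)^3 is the characteristic polynomial.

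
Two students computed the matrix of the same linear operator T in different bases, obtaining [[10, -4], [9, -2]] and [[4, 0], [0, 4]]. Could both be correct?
No.

Both have characteristic polynomial (x - 4)^2, but the minimal polynomial of A is (x - 4)^2 while the minimal polynomial of B is x - 4. The minimal polynomial is a similarity invariant, so A and B are not similar.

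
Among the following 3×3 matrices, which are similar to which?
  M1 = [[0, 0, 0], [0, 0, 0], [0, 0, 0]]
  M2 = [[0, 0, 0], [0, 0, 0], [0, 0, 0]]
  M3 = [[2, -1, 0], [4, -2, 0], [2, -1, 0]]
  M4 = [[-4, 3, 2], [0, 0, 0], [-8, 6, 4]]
2 classes: {M1, M2}, {M3, M4}

Characteristic polynomials: χ_{M1} = x^3, χ_{M2} = x^3, χ_{M3} = x^3, χ_{M4} = x^3.

{M1, M2}: invariant factors x, x, x.

{M3, M4}: invariant factors x, x^2.

Matrices are similar if and only if their invariant-factor lists agree; the partition into similarity classes is {M1, M2}, {M3, M4}.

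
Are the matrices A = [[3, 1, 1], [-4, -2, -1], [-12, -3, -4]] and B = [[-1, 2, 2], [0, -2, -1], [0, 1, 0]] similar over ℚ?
Two matrices over a field are similar if and only if they have the same invariant factors.

Both A and B have characteristic polynomial (x + 1)^3 and minimal polynomial (x + 1)^2. Computing further, both have invariant factors x + 1, (x + 1)^2. Hence A and B are similar.

Yes.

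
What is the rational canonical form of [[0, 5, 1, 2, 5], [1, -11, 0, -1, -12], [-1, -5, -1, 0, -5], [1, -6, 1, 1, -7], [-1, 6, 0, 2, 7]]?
R = [[0, 0, 0, 0, 0], [1, 0, 0, 0, -12], [0, 1, 0, 0, -7], [0, 0, 1, 0, -1], [0, 0, 0, 1, -4]]

The invariant factors of A (the non-unit diagonal entries of the Smith normal form of xI - A over ℚ[x]) are x(x + 4)(x^3 + x + 3), each dividing the next. The characteristic polynomial is their product, x(x + 4)(x^3 + x + 3).

The rational canonical form is the block-diagonal matrix of companion matrices C(f_i):
R = [[0, 0, 0, 0, 0], [1, 0, 0, 0, -12], [0, 1, 0, 0, -7], [0, 0, 1, 0, -1], [0, 0, 0, 1, -4]].

Note the characteristic polynomial does not split into linear factors over ℚ, so A has no Jordan form over ℚ; the rational canonical form exists over any field.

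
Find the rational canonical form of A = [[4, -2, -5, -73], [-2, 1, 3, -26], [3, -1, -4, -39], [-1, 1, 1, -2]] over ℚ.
R = [[0, 0, 0, -36], [1, 0, 0, 6], [0, 1, 0, 12], [0, 0, 1, -1]]

The invariant factors of A (the non-unit diagonal entries of the Smith normal form of xI - A over ℚ[x]) are (x - 2)(x + 3)(x^2 - 6), each dividing the next. The characteristic polynomial is their product, (x - 2)(x + 3)(x^2 - 6).

The rational canonical form is the block-diagonal matrix of companion matrices C(f_i):
R = [[0, 0, 0, -36], [1, 0, 0, 6], [0, 1, 0, 12], [0, 0, 1, -1]].

Note the characteristic polynomial does not split into linear factors over ℚ, so A has no Jordan form over ℚ; the rational canonical form exists over any field.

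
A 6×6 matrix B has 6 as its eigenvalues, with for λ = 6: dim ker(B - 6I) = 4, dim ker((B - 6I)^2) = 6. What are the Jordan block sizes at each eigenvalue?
Jordan blocks: (6, 2), (6, 2), (6, 1), (6, 1)

λ = 6: successive nullity increments [4, 2] count blocks of size ≥ k; block sizes are [2, 2, 1, 1].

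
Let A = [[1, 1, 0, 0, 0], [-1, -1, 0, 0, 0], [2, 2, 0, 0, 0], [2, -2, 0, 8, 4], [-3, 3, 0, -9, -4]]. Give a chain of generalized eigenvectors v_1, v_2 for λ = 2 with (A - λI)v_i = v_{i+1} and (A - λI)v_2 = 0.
v_1 = [[0, 0, 0, -3, 5]]^T, v_2 = [[0, 0, 0, 2, -3]]^T

We seek v_1 ∈ ker((A - 2I)^2) \ ker(A - 2I), then set v_{i+1} = (A - 2I) v_i.

One such chain is v_1 = [[0, 0, 0, -3, 5]]^T, v_2 = [[0, 0, 0, 2, -3]]^T. Check: (A - 2I) v_2 = [[0, 0, 0, 0, 0]]^T = 0.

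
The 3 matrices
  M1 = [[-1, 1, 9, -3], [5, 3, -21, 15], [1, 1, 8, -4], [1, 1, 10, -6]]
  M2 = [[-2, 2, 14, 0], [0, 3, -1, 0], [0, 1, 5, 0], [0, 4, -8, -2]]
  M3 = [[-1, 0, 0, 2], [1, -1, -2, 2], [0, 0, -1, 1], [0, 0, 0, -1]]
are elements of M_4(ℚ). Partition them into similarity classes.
3 classes: {M1}, {M2}, {M3}

Characteristic polynomials: χ_{M1} = (x - 4)^2(x + 2)^2, χ_{M2} = (x - 4)^2(x + 2)^2, χ_{M3} = (x + 1)^4.

{M1}: invariant factors (x - 4)^2(x + 2)^2.

{M2}: invariant factors x + 2, (x - 4)^2(x + 2).

{M3}: invariant factors (x + 1)^2, (x + 1)^2.

Matrices are similar if and only if their invariant-factor lists agree; the partition into similarity classes is {M1}, {M2}, {M3}.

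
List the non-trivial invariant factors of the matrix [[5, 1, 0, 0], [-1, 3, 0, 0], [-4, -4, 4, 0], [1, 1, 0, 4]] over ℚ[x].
x - 4, x - 4, (x - 4)^2

The Jordan structure of A has elementary divisors (x - 4)^2, (x - 4), (x - 4). Arranging the block sizes at each eigenvalue in decreasing order and taking row products gives the invariant factors.

Invariant factors (smallest first, each dividing the next): x - 4, x - 4, (x - 4)^2.

Check: the last factor (x - 4)^2 is the minimal polynomial, and the product (x - 4)^4 is the characteristic polynomial.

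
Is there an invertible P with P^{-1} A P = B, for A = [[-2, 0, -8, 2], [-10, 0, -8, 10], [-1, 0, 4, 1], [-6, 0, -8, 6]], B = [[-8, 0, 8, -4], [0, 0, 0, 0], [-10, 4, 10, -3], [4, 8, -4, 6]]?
Yes.

Two matrices over a field are similar if and only if they have the same invariant factors.

Both A and B have characteristic polynomial x^2(x - 4)^2 and minimal polynomial x(x - 4)^2. Computing further, both have invariant factors x, x(x - 4)^2. Hence A and B are similar.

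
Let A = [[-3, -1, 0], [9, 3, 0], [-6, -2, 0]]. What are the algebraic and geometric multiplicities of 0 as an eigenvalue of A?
algebraic multiplicity 3, geometric multiplicity 2

The characteristic polynomial is x^3, so the factor x appears with exponent 3: the algebraic multiplicity is 3.

rank(A) = 1, so the eigenspace has dimension 3 - 1 = 2: the geometric multiplicity is 2.

Since 2 < 3, A is not diagonalizable.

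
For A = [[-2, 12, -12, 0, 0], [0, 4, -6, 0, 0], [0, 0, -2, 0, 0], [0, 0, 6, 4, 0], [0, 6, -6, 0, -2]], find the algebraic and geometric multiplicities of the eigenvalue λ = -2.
The characteristic polynomial is (x - 4)^2(x + 2)^3, so the factor x + 2 appears with exponent 3: the algebraic multiplicity is 3.

rank(A + 2I) = 2, so the eigenspace has dimension 5 - 2 = 3: the geometric multiplicity is 3.

algebraic multiplicity 3, geometric multiplicity 3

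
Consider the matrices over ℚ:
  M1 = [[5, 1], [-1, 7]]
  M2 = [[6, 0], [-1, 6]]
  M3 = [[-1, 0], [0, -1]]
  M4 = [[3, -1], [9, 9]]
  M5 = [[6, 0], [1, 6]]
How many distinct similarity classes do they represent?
Characteristic polynomials: χ_{M1} = (x - 6)^2, χ_{M2} = (x - 6)^2, χ_{M3} = (x + 1)^2, χ_{M4} = (x - 6)^2, χ_{M5} = (x - 6)^2.

{M1, M2, M4, M5}: invariant factors (x - 6)^2.

{M3}: invariant factors x + 1, x + 1.

Matrices are similar if and only if their invariant-factor lists agree; the partition into similarity classes is {M1, M2, M4, M5}, {M3}.

2 classes: {M1, M2, M4, M5}, {M3}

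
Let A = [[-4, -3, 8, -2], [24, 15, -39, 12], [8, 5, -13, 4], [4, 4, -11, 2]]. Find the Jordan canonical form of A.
The characteristic polynomial is det(xI - A) = x^4, so the eigenvalues are 0 (algebraic multiplicity 4).

For λ = 0: rank(A) = 2, rank(A^2) = 1, rank(A^3) = 0. The eigenspace has dimension 4 - 2 = 2, so there are 2 Jordan blocks; the rank sequence gives block sizes [3, 1].

Assembling the blocks gives the Jordan form J above.

J = [[0, 1, 0, 0], [0, 0, 1, 0], [0, 0, 0, 0], [0, 0, 0, 0]]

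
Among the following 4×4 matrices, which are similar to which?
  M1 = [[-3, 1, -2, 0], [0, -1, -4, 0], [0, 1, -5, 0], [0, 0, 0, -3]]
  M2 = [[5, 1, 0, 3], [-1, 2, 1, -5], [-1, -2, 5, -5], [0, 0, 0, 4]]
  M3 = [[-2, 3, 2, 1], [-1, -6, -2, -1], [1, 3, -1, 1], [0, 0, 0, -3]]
2 classes: {M1, M3}, {M2}

Characteristic polynomials: χ_{M1} = (x + 3)^4, χ_{M2} = (x - 4)^4, χ_{M3} = (x + 3)^4.

{M1, M3}: invariant factors x + 3, x + 3, (x + 3)^2.

{M2}: invariant factors x - 4, (x - 4)^3.

Matrices are similar if and only if their invariant-factor lists agree; the partition into similarity classes is {M1, M3}, {M2}.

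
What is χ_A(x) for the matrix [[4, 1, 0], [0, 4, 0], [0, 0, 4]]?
xI - A = [[x - 4, -1, 0], [0, x - 4, 0], [0, 0, x - 4]].

Expanding det(xI - A) along the first row:
det(xI - A) = + (x - 4)·det([[x - 4, 0], [0, x - 4]]) - (-1)·det([[0, 0], [0, x - 4]]) + (0)·det([[0, x - 4], [0, 0]]).

Evaluating gives χ_A(x) = x^3 - 12x^2 + 48x - 64 = (x - 4)^3.

χ_A(x) = (x - 4)^3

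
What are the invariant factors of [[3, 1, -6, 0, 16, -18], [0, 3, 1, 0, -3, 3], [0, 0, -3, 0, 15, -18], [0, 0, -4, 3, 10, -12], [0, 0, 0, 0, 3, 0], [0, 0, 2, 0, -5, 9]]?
The Jordan structure of A has elementary divisors (x - 3)^3, (x - 3)^2, (x - 3). Arranging the block sizes at each eigenvalue in decreasing order and taking row products gives the invariant factors.

Invariant factors (smallest first, each dividing the next): x - 3, (x - 3)^2, (x - 3)^3.

Check: the last factor (x - 3)^3 is the minimal polynomial, and the product (x - 3)^6 is the characteristic polynomial.

x - 3, (x - 3)^2, (x - 3)^3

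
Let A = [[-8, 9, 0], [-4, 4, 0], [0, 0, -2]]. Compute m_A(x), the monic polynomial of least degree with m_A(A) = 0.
The characteristic polynomial factors as (x + 2)^3. The minimal polynomial is ∏(x - λ)^{k_λ} where k_λ is the size of the largest Jordan block at λ.

For λ = -2: rank(A + 2I) = 1, and the largest Jordan block has size 2 (the smallest k with rank((A + 2I)^k) = rank((A + 2I)^(k+1))).

So m_A(x) = (x + 2)^2.

m_A(x) = (x + 2)^2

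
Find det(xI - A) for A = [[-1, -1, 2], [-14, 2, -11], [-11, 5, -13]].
xI - A = [[x + 1, 1, -2], [14, x - 2, 11], [11, -5, x + 13]].

Expanding det(xI - A) along the first row:
det(xI - A) = + (x + 1)·det([[x - 2, 11], [-5, x + 13]]) - (1)·det([[14, 11], [11, x + 13]]) + (-2)·det([[14, x - 2], [11, -5]]).

Evaluating gives χ_A(x) = x^3 + 12x^2 + 48x + 64 = (x + 4)^3.

χ_A(x) = (x + 4)^3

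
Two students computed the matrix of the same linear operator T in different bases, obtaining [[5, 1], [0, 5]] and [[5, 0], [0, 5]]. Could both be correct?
No.

Both have characteristic polynomial (x - 5)^2, but the minimal polynomial of A is (x - 5)^2 while the minimal polynomial of B is x - 5. The minimal polynomial is a similarity invariant, so A and B are not similar.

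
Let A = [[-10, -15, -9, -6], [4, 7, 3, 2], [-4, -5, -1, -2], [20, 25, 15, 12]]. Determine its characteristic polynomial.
xI - A = [[x + 10, 15, 9, 6], [-4, x - 7, -3, -2], [4, 5, x + 1, 2], [-20, -25, -15, x - 12]].

Expanding det(xI - A) along the first row:
det(xI - A) = + (x + 10)·det([[x - 7, -3, -2], [5, x + 1, 2], [-25, -15, x - 12]]) - (15)·det([[-4, -3, -2], [4, x + 1, 2], [-20, -15, x - 12]]) + (9)·det([[-4, x - 7, -2], [4, 5, 2], [-20, -25, x - 12]]) - (6)·det([[-4, x - 7, -3], [4, 5, x + 1], [-20, -25, -15]]).

Evaluating gives χ_A(x) = x^4 - 8x^3 + 24x^2 - 32x + 16 = (x - 2)^4.

χ_A(x) = (x - 2)^4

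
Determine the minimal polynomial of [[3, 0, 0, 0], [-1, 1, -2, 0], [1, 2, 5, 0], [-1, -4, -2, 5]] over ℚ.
The characteristic polynomial factors as (x - 5)(x - 3)^3. The minimal polynomial is ∏(x - λ)^{k_λ} where k_λ is the size of the largest Jordan block at λ.

For λ = 3: rank(A - 3I) = 2, and the largest Jordan block has size 2 (the smallest k with rank((A - 3I)^k) = rank((A - 3I)^(k+1))).
For λ = 5: rank(A - 5I) = 3, and the largest Jordan block has size 1 (the smallest k with rank((A - 5I)^k) = rank((A - 5I)^(k+1))).

So m_A(x) = (x - 5)(x - 3)^2.

m_A(x) = (x - 5)(x - 3)^2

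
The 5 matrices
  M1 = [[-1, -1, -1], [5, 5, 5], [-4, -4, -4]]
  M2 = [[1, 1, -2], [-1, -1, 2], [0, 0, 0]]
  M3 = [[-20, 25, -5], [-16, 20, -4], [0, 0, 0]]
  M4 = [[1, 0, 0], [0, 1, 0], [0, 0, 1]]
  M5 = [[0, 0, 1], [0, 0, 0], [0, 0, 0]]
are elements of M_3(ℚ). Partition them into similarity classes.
Characteristic polynomials: χ_{M1} = x^3, χ_{M2} = x^3, χ_{M3} = x^3, χ_{M4} = (x - 1)^3, χ_{M5} = x^3.

{M1, M2, M3, M5}: invariant factors x, x^2.

{M4}: invariant factors x - 1, x - 1, x - 1.

Matrices are similar if and only if their invariant-factor lists agree; the partition into similarity classes is {M1, M2, M3, M5}, {M4}.

2 classes: {M1, M2, M3, M5}, {M4}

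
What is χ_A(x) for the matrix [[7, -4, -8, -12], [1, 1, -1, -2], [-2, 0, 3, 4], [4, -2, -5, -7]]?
xI - A = [[x - 7, 4, 8, 12], [-1, x - 1, 1, 2], [2, 0, x - 3, -4], [-4, 2, 5, x + 7]].

Expanding det(xI - A) along the first row:
det(xI - A) = + (x - 7)·det([[x - 1, 1, 2], [0, x - 3, -4], [2, 5, x + 7]]) - (4)·det([[-1, 1, 2], [2, x - 3, -4], [-4, 5, x + 7]]) + (8)·det([[-1, x - 1, 2], [2, 0, -4], [-4, 2, x + 7]]) - (12)·det([[-1, x - 1, 1], [2, 0, x - 3], [-4, 2, 5]]).

Evaluating gives χ_A(x) = x^4 - 4x^3 + 6x^2 - 4x + 1 = (x - 1)^4.

χ_A(x) = (x - 1)^4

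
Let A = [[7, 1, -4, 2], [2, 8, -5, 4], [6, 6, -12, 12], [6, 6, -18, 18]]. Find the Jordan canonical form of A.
The characteristic polynomial is det(xI - A) = (x - 6)^3(x - 3), so the eigenvalues are 3 (algebraic multiplicity 1), 6 (algebraic multiplicity 3).

For λ = 3: algebraic multiplicity 1 gives one 1×1 block.

For λ = 6: rank(A - 6I) = 2, rank((A - 6I)^2) = 1. The eigenspace has dimension 4 - 2 = 2, so there are 2 Jordan blocks; the rank sequence gives block sizes [2, 1].

Assembling the blocks gives the Jordan form J above.

J = [[3, 0, 0, 0], [0, 6, 1, 0], [0, 0, 6, 0], [0, 0, 0, 6]]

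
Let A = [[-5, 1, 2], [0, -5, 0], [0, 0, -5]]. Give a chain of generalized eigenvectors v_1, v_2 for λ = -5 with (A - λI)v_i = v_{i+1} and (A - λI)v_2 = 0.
We seek v_1 ∈ ker((A + 5I)^2) \ ker(A + 5I), then set v_{i+1} = (A + 5I) v_i.

One such chain is v_1 = [[2, -1, 1]]^T, v_2 = [[1, 0, 0]]^T. Check: (A + 5I) v_2 = [[0, 0, 0]]^T = 0.

v_1 = [[2, -1, 1]]^T, v_2 = [[1, 0, 0]]^T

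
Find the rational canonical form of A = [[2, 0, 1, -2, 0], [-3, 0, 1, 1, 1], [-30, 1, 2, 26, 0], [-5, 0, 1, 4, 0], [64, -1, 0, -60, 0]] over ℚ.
R = [[0, 0, 0, 0, 30], [1, 0, 0, 0, -1], [0, 1, 0, 0, -6], [0, 0, 1, 0, -14], [0, 0, 0, 1, 8]]

The invariant factors of A (the non-unit diagonal entries of the Smith normal form of xI - A over ℚ[x]) are (x - 5)(x - 3)(x^3 - x - 2), each dividing the next. The characteristic polynomial is their product, (x - 5)(x - 3)(x^3 - x - 2).

The rational canonical form is the block-diagonal matrix of companion matrices C(f_i):
R = [[0, 0, 0, 0, 30], [1, 0, 0, 0, -1], [0, 1, 0, 0, -6], [0, 0, 1, 0, -14], [0, 0, 0, 1, 8]].

Note the characteristic polynomial does not split into linear factors over ℚ, so A has no Jordan form over ℚ; the rational canonical form exists over any field.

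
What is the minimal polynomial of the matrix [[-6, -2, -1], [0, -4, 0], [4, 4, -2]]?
m_A(x) = (x + 4)^2

The characteristic polynomial factors as (x + 4)^3. The minimal polynomial is ∏(x - λ)^{k_λ} where k_λ is the size of the largest Jordan block at λ.

For λ = -4: rank(A + 4I) = 1, and the largest Jordan block has size 2 (the smallest k with rank((A + 4I)^k) = rank((A + 4I)^(k+1))).

So m_A(x) = (x + 4)^2.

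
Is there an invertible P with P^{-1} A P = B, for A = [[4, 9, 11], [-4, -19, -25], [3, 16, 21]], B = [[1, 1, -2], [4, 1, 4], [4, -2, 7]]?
No.

trace(A) = 6 but trace(B) = 9. The trace is a similarity invariant, so A and B are not similar.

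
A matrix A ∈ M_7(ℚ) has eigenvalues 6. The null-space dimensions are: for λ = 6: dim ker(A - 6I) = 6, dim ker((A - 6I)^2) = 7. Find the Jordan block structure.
λ = 6: successive nullity increments [6, 1] count blocks of size ≥ k; block sizes are [2, 1, 1, 1, 1, 1].

Jordan blocks: (6, 2), (6, 1), (6, 1), (6, 1), (6, 1), (6, 1)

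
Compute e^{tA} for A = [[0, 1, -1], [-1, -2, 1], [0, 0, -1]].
e^{tA} = [[(t + 1)*e^{-t}, t*e^{-t}, -t*e^{-t}], [-t*e^{-t}, (1 - t)*e^{-t}, t*e^{-t}], [0, 0, e^{-t}]]

A has Jordan form J = [[-1, 1, 0], [0, -1, 0], [0, 0, -1]] with A = PJP^{-1}, so e^{tA} = P e^{tJ} P^{-1}.

For a Jordan block J_k(λ), e^{tJ_k(λ)} = e^{λt} · (I + tN + t^2 N^2/2! + ... + t^{k-1} N^{k-1}/(k-1)!) where N is the nilpotent superdiagonal part.

Assembling the blocks and conjugating back gives the entries of e^{tA} as shown above.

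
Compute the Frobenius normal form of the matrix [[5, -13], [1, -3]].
The invariant factors of A (the non-unit diagonal entries of the Smith normal form of xI - A over ℚ[x]) are x^2 - 2x - 2, each dividing the next. The characteristic polynomial is their product, x^2 - 2x - 2.

The rational canonical form is the block-diagonal matrix of companion matrices C(f_i):
R = [[0, 2], [1, 2]].

Note the characteristic polynomial does not split into linear factors over ℚ, so A has no Jordan form over ℚ; the rational canonical form exists over any field.

R = [[0, 2], [1, 2]]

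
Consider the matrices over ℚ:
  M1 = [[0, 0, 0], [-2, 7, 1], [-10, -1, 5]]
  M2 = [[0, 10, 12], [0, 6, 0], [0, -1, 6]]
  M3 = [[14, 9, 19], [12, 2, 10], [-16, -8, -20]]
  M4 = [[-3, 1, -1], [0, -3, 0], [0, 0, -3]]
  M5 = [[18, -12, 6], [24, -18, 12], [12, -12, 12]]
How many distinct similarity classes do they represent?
4 classes: {M1, M2}, {M3}, {M4}, {M5}

Characteristic polynomials: χ_{M1} = x(x - 6)^2, χ_{M2} = x(x - 6)^2, χ_{M3} = (x - 4)(x + 4)^2, χ_{M4} = (x + 3)^3, χ_{M5} = x(x - 6)^2.

{M1, M2}: invariant factors x(x - 6)^2.

{M3}: invariant factors (x - 4)(x + 4)^2.

{M4}: invariant factors x + 3, (x + 3)^2.

{M5}: invariant factors x - 6, x(x - 6).

Matrices are similar if and only if their invariant-factor lists agree; the partition into similarity classes is {M1, M2}, {M3}, {M4}, {M5}.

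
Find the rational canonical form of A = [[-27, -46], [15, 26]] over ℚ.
The invariant factors of A (the non-unit diagonal entries of the Smith normal form of xI - A over ℚ[x]) are (x - 3)(x + 4), each dividing the next. The characteristic polynomial is their product, (x - 3)(x + 4).

The rational canonical form is the block-diagonal matrix of companion matrices C(f_i):
R = [[0, 12], [1, -1]].

R = [[0, 12], [1, -1]]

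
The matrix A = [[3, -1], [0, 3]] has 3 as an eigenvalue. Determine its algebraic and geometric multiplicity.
algebraic multiplicity 2, geometric multiplicity 1

The characteristic polynomial is (x - 3)^2, so the factor x - 3 appears with exponent 2: the algebraic multiplicity is 2.

rank(A - 3I) = 1, so the eigenspace has dimension 2 - 1 = 1: the geometric multiplicity is 1.

Since 1 < 2, A is not diagonalizable.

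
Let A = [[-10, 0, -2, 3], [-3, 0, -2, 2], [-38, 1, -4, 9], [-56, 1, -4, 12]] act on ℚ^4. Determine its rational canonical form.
The invariant factors of A (the non-unit diagonal entries of the Smith normal form of xI - A over ℚ[x]) are (x + 2)(x^3 - 3), each dividing the next. The characteristic polynomial is their product, (x + 2)(x^3 - 3).

The rational canonical form is the block-diagonal matrix of companion matrices C(f_i):
R = [[0, 0, 0, 6], [1, 0, 0, 3], [0, 1, 0, 0], [0, 0, 1, -2]].

Note the characteristic polynomial does not split into linear factors over ℚ, so A has no Jordan form over ℚ; the rational canonical form exists over any field.

R = [[0, 0, 0, 6], [1, 0, 0, 3], [0, 1, 0, 0], [0, 0, 1, -2]]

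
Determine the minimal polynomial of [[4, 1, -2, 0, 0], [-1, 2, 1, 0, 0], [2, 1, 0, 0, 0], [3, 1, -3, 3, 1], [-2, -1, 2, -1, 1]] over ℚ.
m_A(x) = (x - 2)^3

The characteristic polynomial factors as (x - 2)^5. The minimal polynomial is ∏(x - λ)^{k_λ} where k_λ is the size of the largest Jordan block at λ.

For λ = 2: rank(A - 2I) = 3, and the largest Jordan block has size 3 (the smallest k with rank((A - 2I)^k) = rank((A - 2I)^(k+1))).

So m_A(x) = (x - 2)^3.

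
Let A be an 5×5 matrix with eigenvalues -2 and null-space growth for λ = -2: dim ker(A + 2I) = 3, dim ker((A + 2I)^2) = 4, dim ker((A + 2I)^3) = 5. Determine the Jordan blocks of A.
λ = -2: successive nullity increments [3, 1, 1] count blocks of size ≥ k; block sizes are [3, 1, 1].

Jordan blocks: (-2, 3), (-2, 1), (-2, 1)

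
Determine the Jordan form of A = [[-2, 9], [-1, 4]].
The characteristic polynomial is det(xI - A) = (x - 1)^2, so the eigenvalues are 1 (algebraic multiplicity 2).

For λ = 1: rank(A - I) = 1, rank((A - I)^2) = 0. The eigenspace has dimension 2 - 1 = 1, so there is 1 Jordan block; the rank sequence gives block sizes [2].

Assembling the blocks gives the Jordan form J above.

J = [[1, 1], [0, 1]]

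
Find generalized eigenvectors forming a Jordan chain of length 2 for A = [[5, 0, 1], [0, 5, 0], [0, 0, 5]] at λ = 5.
We seek v_1 ∈ ker((A - 5I)^2) \ ker(A - 5I), then set v_{i+1} = (A - 5I) v_i.

One such chain is v_1 = [[2, 0, 1]]^T, v_2 = [[1, 0, 0]]^T. Check: (A - 5I) v_2 = [[0, 0, 0]]^T = 0.

v_1 = [[2, 0, 1]]^T, v_2 = [[1, 0, 0]]^T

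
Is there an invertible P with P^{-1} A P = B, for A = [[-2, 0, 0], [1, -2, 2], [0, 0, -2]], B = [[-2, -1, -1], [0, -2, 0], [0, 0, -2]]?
Yes.

Two matrices over a field are similar if and only if they have the same invariant factors.

Both A and B have characteristic polynomial (x + 2)^3 and minimal polynomial (x + 2)^2. Computing further, both have invariant factors x + 2, (x + 2)^2. Hence A and B are similar.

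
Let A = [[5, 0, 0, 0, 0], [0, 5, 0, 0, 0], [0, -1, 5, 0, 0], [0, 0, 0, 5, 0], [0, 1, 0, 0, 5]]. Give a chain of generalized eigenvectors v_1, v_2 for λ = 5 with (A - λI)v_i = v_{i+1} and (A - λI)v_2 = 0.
v_1 = [[0, 1, 0, 0, 0]]^T, v_2 = [[0, 0, -1, 0, 1]]^T

We seek v_1 ∈ ker((A - 5I)^2) \ ker(A - 5I), then set v_{i+1} = (A - 5I) v_i.

One such chain is v_1 = [[0, 1, 0, 0, 0]]^T, v_2 = [[0, 0, -1, 0, 1]]^T. Check: (A - 5I) v_2 = [[0, 0, 0, 0, 0]]^T = 0.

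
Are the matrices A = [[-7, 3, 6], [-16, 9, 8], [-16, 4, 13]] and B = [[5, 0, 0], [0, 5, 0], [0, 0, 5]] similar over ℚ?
Both have characteristic polynomial (x - 5)^3, but the minimal polynomial of A is (x - 5)^2 while the minimal polynomial of B is x - 5. The minimal polynomial is a similarity invariant, so A and B are not similar.

No.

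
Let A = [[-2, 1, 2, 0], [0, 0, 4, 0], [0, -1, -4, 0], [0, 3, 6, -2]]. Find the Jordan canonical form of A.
The characteristic polynomial is det(xI - A) = (x + 2)^4, so the eigenvalues are -2 (algebraic multiplicity 4).

For λ = -2: rank(A + 2I) = 1, rank((A + 2I)^2) = 0. The eigenspace has dimension 4 - 1 = 3, so there are 3 Jordan blocks; the rank sequence gives block sizes [2, 1, 1].

Assembling the blocks gives the Jordan form J above.

J = [[-2, 1, 0, 0], [0, -2, 0, 0], [0, 0, -2, 0], [0, 0, 0, -2]]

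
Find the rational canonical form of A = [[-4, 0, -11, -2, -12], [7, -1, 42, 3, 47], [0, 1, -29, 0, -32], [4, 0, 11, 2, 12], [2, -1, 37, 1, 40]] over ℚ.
The invariant factors of A (the non-unit diagonal entries of the Smith normal form of xI - A over ℚ[x]) are x(x^2 - 4x - 3)^2, each dividing the next. The characteristic polynomial is their product, x(x^2 - 4x - 3)^2.

The rational canonical form is the block-diagonal matrix of companion matrices C(f_i):
R = [[0, 0, 0, 0, 0], [1, 0, 0, 0, -9], [0, 1, 0, 0, -24], [0, 0, 1, 0, -10], [0, 0, 0, 1, 8]].

Note the characteristic polynomial does not split into linear factors over ℚ, so A has no Jordan form over ℚ; the rational canonical form exists over any field.

R = [[0, 0, 0, 0, 0], [1, 0, 0, 0, -9], [0, 1, 0, 0, -24], [0, 0, 1, 0, -10], [0, 0, 0, 1, 8]]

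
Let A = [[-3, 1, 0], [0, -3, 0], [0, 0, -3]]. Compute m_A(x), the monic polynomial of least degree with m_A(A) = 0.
The characteristic polynomial factors as (x + 3)^3. The minimal polynomial is ∏(x - λ)^{k_λ} where k_λ is the size of the largest Jordan block at λ.

For λ = -3: rank(A + 3I) = 1, and the largest Jordan block has size 2 (the smallest k with rank((A + 3I)^k) = rank((A + 3I)^(k+1))).

So m_A(x) = (x + 3)^2.

m_A(x) = (x + 3)^2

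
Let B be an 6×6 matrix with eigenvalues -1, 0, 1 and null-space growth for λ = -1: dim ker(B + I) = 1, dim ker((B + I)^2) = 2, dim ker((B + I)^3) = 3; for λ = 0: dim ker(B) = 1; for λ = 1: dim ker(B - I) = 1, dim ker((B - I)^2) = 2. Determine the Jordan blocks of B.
λ = -1: successive nullity increments [1, 1, 1] count blocks of size ≥ k; block sizes are [3].
λ = 0: successive nullity increments [1] count blocks of size ≥ k; block sizes are [1].
λ = 1: successive nullity increments [1, 1] count blocks of size ≥ k; block sizes are [2].

Jordan blocks: (-1, 3), (0, 1), (1, 2)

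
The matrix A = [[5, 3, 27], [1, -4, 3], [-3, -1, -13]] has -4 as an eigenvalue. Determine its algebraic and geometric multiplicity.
The characteristic polynomial is (x + 4)^3, so the factor x + 4 appears with exponent 3: the algebraic multiplicity is 3.

rank(A + 4I) = 2, so the eigenspace has dimension 3 - 2 = 1: the geometric multiplicity is 1.

Since 1 < 3, A is not diagonalizable.

algebraic multiplicity 3, geometric multiplicity 1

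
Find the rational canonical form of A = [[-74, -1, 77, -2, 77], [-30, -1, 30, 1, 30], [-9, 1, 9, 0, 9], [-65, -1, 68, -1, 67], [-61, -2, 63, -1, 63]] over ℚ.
R = [[0, 0, 0, 0, 32], [1, 0, 0, 0, 32], [0, 1, 0, 0, 10], [0, 0, 1, 0, -5], [0, 0, 0, 1, -4]]

The invariant factors of A (the non-unit diagonal entries of the Smith normal form of xI - A over ℚ[x]) are (x - 2)(x^2 + 3x + 4)^2, each dividing the next. The characteristic polynomial is their product, (x - 2)(x^2 + 3x + 4)^2.

The rational canonical form is the block-diagonal matrix of companion matrices C(f_i):
R = [[0, 0, 0, 0, 32], [1, 0, 0, 0, 32], [0, 1, 0, 0, 10], [0, 0, 1, 0, -5], [0, 0, 0, 1, -4]].

Note the characteristic polynomial does not split into linear factors over ℚ, so A has no Jordan form over ℚ; the rational canonical form exists over any field.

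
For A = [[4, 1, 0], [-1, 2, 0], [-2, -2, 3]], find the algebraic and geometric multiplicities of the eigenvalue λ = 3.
algebraic multiplicity 3, geometric multiplicity 2

The characteristic polynomial is (x - 3)^3, so the factor x - 3 appears with exponent 3: the algebraic multiplicity is 3.

rank(A - 3I) = 1, so the eigenspace has dimension 3 - 1 = 2: the geometric multiplicity is 2.

Since 2 < 3, A is not diagonalizable.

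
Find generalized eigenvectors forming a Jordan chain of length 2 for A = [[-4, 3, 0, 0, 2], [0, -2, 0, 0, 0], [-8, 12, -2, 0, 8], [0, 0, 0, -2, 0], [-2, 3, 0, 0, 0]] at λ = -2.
We seek v_1 ∈ ker((A + 2I)^2) \ ker(A + 2I), then set v_{i+1} = (A + 2I) v_i.

One such chain is v_1 = [[-1, -3, -1, 3, 4]]^T, v_2 = [[1, 0, 4, 0, 1]]^T. Check: (A + 2I) v_2 = [[0, 0, 0, 0, 0]]^T = 0.

v_1 = [[-1, -3, -1, 3, 4]]^T, v_2 = [[1, 0, 4, 0, 1]]^T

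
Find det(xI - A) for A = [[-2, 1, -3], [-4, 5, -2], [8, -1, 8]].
χ_A(x) = (x - 4)^2(x - 3)

xI - A = [[x + 2, -1, 3], [4, x - 5, 2], [-8, 1, x - 8]].

Expanding det(xI - A) along the first row:
det(xI - A) = + (x + 2)·det([[x - 5, 2], [1, x - 8]]) - (-1)·det([[4, 2], [-8, x - 8]]) + (3)·det([[4, x - 5], [-8, 1]]).

Evaluating gives χ_A(x) = x^3 - 11x^2 + 40x - 48 = (x - 4)^2(x - 3).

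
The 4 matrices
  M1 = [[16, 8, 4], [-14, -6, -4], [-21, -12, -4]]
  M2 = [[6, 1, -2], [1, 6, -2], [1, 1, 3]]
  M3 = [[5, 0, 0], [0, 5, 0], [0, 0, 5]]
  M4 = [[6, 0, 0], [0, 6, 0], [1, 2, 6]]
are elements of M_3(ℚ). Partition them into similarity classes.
Characteristic polynomials: χ_{M1} = (x - 2)^3, χ_{M2} = (x - 5)^3, χ_{M3} = (x - 5)^3, χ_{M4} = (x - 6)^3.

{M1}: invariant factors x - 2, (x - 2)^2.

{M2}: invariant factors x - 5, (x - 5)^2.

{M3}: invariant factors x - 5, x - 5, x - 5.

{M4}: invariant factors x - 6, (x - 6)^2.

Matrices are similar if and only if their invariant-factor lists agree; the partition into similarity classes is {M1}, {M2}, {M3}, {M4}.

4 classes: {M1}, {M2}, {M3}, {M4}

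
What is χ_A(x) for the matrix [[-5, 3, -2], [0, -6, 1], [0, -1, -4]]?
χ_A(x) = (x + 5)^3

xI - A = [[x + 5, -3, 2], [0, x + 6, -1], [0, 1, x + 4]].

Expanding det(xI - A) along the first row:
det(xI - A) = + (x + 5)·det([[x + 6, -1], [1, x + 4]]) - (-3)·det([[0, -1], [0, x + 4]]) + (2)·det([[0, x + 6], [0, 1]]).

Evaluating gives χ_A(x) = x^3 + 15x^2 + 75x + 125 = (x + 5)^3.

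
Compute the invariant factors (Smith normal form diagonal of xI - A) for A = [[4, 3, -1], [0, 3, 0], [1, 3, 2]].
x - 3, (x - 3)^2

The Jordan structure of A has elementary divisors (x - 3)^2, (x - 3). Arranging the block sizes at each eigenvalue in decreasing order and taking row products gives the invariant factors.

Invariant factors (smallest first, each dividing the next): x - 3, (x - 3)^2.

Check: the last factor (x - 3)^2 is the minimal polynomial, and the product (x - 3)^3 is the characteristic polynomial.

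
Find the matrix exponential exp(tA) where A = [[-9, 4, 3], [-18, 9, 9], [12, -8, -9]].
A has Jordan form J = [[-3, 1, 0], [0, -3, 0], [0, 0, -3]] with A = PJP^{-1}, so e^{tA} = P e^{tJ} P^{-1}.

For a Jordan block J_k(λ), e^{tJ_k(λ)} = e^{λt} · (I + tN + t^2 N^2/2! + ... + t^{k-1} N^{k-1}/(k-1)!) where N is the nilpotent superdiagonal part.

Assembling the blocks and conjugating back gives the entries of e^{tA} as shown above.

e^{tA} = [[(1 - 6*t)*e^{-3*t}, 4*t*e^{-3*t}, 3*t*e^{-3*t}], [-18*t*e^{-3*t}, (12*t + 1)*e^{-3*t}, 9*t*e^{-3*t}], [12*t*e^{-3*t}, -8*t*e^{-3*t}, (1 - 6*t)*e^{-3*t}]]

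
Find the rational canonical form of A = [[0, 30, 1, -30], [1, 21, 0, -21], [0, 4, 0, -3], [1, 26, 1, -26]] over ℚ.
R = [[0, 0, 0, -25], [1, 0, 0, -20], [0, 1, 0, -3], [0, 0, 1, -5]]

The invariant factors of A (the non-unit diagonal entries of the Smith normal form of xI - A over ℚ[x]) are (x + 5)(x^3 + 3x + 5), each dividing the next. The characteristic polynomial is their product, (x + 5)(x^3 + 3x + 5).

The rational canonical form is the block-diagonal matrix of companion matrices C(f_i):
R = [[0, 0, 0, -25], [1, 0, 0, -20], [0, 1, 0, -3], [0, 0, 1, -5]].

Note the characteristic polynomial does not split into linear factors over ℚ, so A has no Jordan form over ℚ; the rational canonical form exists over any field.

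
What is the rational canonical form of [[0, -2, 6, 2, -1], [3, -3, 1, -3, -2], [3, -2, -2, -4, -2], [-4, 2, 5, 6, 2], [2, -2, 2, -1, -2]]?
The invariant factors of A (the non-unit diagonal entries of the Smith normal form of xI - A over ℚ[x]) are (x + 1)(x^2 + 1)^2, each dividing the next. The characteristic polynomial is their product, (x + 1)(x^2 + 1)^2.

The rational canonical form is the block-diagonal matrix of companion matrices C(f_i):
R = [[0, 0, 0, 0, -1], [1, 0, 0, 0, -1], [0, 1, 0, 0, -2], [0, 0, 1, 0, -2], [0, 0, 0, 1, -1]].

Note the characteristic polynomial does not split into linear factors over ℚ, so A has no Jordan form over ℚ; the rational canonical form exists over any field.

R = [[0, 0, 0, 0, -1], [1, 0, 0, 0, -1], [0, 1, 0, 0, -2], [0, 0, 1, 0, -2], [0, 0, 0, 1, -1]]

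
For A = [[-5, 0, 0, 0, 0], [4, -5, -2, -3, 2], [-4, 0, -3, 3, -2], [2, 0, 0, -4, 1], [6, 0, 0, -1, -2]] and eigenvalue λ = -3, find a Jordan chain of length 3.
v_1 = [[0, 0, 0, 2, 3]]^T, v_2 = [[0, 0, 0, 1, 1]]^T, v_3 = [[0, -1, 1, 0, 0]]^T

We seek v_1 ∈ ker((A + 3I)^3) \ ker((A + 3I)^2), then set v_{i+1} = (A + 3I) v_i.

One such chain is v_1 = [[0, 0, 0, 2, 3]]^T, v_2 = [[0, 0, 0, 1, 1]]^T, v_3 = [[0, -1, 1, 0, 0]]^T. Check: (A + 3I) v_3 = [[0, 0, 0, 0, 0]]^T = 0.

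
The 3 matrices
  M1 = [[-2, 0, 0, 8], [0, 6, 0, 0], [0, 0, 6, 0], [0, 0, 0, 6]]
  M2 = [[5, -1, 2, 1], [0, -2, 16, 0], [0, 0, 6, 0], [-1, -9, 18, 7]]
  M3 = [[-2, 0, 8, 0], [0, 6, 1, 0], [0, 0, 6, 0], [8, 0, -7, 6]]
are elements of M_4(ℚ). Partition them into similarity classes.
Characteristic polynomials: χ_{M1} = (x - 6)^3(x + 2), χ_{M2} = (x - 6)^3(x + 2), χ_{M3} = (x - 6)^3(x + 2).

{M1}: invariant factors x - 6, x - 6, (x - 6)(x + 2).

{M2, M3}: invariant factors x - 6, (x - 6)^2(x + 2).

Matrices are similar if and only if their invariant-factor lists agree; the partition into similarity classes is {M1}, {M2, M3}.

2 classes: {M1}, {M2, M3}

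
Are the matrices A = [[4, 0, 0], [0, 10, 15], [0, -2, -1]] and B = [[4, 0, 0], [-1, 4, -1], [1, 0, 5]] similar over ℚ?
Yes.

Two matrices over a field are similar if and only if they have the same invariant factors.

Both A and B have characteristic polynomial (x - 5)(x - 4)^2 and minimal polynomial (x - 5)(x - 4). Computing further, both have invariant factors x - 4, (x - 5)(x - 4). Hence A and B are similar.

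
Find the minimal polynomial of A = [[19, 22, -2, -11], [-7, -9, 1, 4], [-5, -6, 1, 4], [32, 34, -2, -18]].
The characteristic polynomial factors as (x + 1)^3(x + 4). The minimal polynomial is ∏(x - λ)^{k_λ} where k_λ is the size of the largest Jordan block at λ.

For λ = -4: rank(A + 4I) = 3, and the largest Jordan block has size 1 (the smallest k with rank((A + 4I)^k) = rank((A + 4I)^(k+1))).
For λ = -1: rank(A + I) = 3, and the largest Jordan block has size 3 (the smallest k with rank((A + I)^k) = rank((A + I)^(k+1))).

So m_A(x) = (x + 1)^3(x + 4).

m_A(x) = (x + 1)^3(x + 4)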